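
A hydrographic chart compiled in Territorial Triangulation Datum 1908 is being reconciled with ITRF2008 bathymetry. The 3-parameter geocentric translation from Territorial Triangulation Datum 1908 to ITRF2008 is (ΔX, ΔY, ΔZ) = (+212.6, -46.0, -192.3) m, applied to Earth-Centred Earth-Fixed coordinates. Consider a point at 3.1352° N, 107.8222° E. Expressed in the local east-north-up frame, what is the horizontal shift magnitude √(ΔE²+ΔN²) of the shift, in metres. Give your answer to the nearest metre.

At φ = 3.1352°, λ = 107.8222°: sin φ = 0.054692, cos φ = 0.998503, sin λ = 0.952011, cos λ = -0.306064.
ΔE = −sin λ·ΔX + cos λ·ΔY = −(0.952011)·(212.6) + (-0.306064)·(-46.0) = -188.32 m.
ΔN = −sin φ cos λ·ΔX − sin φ sin λ·ΔY + cos φ·ΔZ = −(0.054692)(-0.306064)(212.6) − (0.054692)(0.952011)(-46.0) + (0.998503)(-192.3) = -186.06 m.
Horizontal magnitude = √(ΔE² + ΔN²) = √((-188.32)² + (-186.06)²) = 264.73 m.

265 m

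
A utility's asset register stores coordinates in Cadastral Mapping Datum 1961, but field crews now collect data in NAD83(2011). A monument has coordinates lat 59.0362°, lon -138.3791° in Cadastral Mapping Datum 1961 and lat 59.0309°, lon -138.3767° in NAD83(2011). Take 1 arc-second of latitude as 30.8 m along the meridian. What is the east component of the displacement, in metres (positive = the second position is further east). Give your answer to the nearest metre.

ΔE = 137 m

Δφ = 59.0309° − 59.0362° = -0.0053°; Δλ = -138.3767° − -138.3791° = +0.0024°.
1° of latitude = 3600 × 30.80 = 110880 m.
ΔN = Δφ × 110880 = -587.7 m; ΔE = Δλ × 110880 × cos(59.0362°) = +0.0024 × 110880 × 0.514496 = 136.9 m.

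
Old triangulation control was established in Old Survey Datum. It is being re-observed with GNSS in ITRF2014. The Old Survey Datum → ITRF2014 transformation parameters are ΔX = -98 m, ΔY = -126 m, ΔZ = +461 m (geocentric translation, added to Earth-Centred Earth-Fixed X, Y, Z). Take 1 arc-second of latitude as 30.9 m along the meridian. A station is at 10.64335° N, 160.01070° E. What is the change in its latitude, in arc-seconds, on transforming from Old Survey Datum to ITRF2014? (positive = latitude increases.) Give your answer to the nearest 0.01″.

Δφ = 14.37″

sin φ = 0.184695, cos φ = 0.982796, sin λ = 0.341845, cos λ = -0.939756.
North component: ΔN = −sin φ cos λ·ΔX − sin φ sin λ·ΔY + cos φ·ΔZ = −(0.184695)(-0.939756)(-98) − (0.184695)(0.341845)(-126) + (0.982796)(461) = 444.01 m.
1° of latitude spans 3600 × 30.90 = 111240 m, so Δφ = 444.01 / 111240 × 3600 = 14.369″.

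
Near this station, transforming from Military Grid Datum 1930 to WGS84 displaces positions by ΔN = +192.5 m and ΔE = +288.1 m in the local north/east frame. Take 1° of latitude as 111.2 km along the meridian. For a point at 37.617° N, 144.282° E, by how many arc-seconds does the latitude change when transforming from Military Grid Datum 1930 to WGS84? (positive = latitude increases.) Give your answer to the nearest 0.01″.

Δφ = 6.23″

1° of latitude = 111.2 km, so Δφ = 192.5 / 111200 = 0.0017311° = 6.232″.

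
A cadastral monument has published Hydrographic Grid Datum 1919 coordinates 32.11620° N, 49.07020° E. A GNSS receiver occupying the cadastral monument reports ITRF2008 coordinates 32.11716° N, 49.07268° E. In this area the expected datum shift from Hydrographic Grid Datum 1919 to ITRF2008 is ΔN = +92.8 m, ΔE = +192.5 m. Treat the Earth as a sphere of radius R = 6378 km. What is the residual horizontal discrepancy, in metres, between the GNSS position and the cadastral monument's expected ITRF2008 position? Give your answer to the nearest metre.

44 m

Observed coordinate differences: Δφ = +0.00096°, Δλ = +0.00248°.
Converting to metres (1° lat = 111317 m, cos φ = 0.846972): observed ΔN = 106.9 m, observed ΔE = 233.8 m.
Subtracting the expected shift leaves a residual of 106.9 − (92.8) = 14.1 m north and 233.8 − (192.5) = 41.3 m east.
Residual distance = √(14.1² + 41.3²) = 43.6 m.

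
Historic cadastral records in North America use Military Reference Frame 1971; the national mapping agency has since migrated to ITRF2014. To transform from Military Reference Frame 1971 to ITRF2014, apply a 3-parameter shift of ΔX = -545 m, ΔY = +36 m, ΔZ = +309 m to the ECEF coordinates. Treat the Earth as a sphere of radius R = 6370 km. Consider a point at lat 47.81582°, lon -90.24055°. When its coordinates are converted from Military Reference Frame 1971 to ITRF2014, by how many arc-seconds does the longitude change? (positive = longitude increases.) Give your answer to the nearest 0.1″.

Δλ = -26.3″

sin φ = 0.740990, cos φ = 0.671516, sin λ = -0.999991, cos λ = -0.004198.
East component: ΔE = −sin λ·ΔX + cos λ·ΔY = −(-0.999991)(-545) + (-0.004198)(36) = -545.15 m.
1° of latitude spans πR/180 = 111177 m; at latitude φ, 1° of longitude spans that × cos φ = 74657.5 m, so Δλ = -545.15 / 74657.5 × 3600 = -26.287″.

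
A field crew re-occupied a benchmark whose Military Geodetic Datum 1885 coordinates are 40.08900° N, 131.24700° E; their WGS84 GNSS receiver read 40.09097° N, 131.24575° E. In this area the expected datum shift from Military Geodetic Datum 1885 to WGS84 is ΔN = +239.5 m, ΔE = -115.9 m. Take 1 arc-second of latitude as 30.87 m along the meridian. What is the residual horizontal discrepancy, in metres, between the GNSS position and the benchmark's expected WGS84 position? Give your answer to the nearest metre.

23 m

Observed coordinate differences: Δφ = +0.00197°, Δλ = -0.00125°.
Converting to metres (1° lat = 111132 m, cos φ = 0.765045): observed ΔN = 218.9 m, observed ΔE = -106.3 m.
Subtracting the expected shift leaves a residual of 218.9 − (239.5) = -20.6 m north and -106.3 − (-115.9) = 9.6 m east.
Residual distance = √((-20.6)² + 9.6²) = 22.7 m.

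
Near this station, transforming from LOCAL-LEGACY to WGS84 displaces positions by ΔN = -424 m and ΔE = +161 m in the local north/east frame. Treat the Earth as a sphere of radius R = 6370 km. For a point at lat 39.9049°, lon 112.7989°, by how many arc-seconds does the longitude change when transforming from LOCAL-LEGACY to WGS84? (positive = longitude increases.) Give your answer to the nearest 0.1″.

At latitude 39.9049°, cos φ = 0.767110.
One radian of longitude at latitude φ spans R cos φ, so Δλ = ΔE / (R cos φ) = 161.0 / (6370000 × 0.767110) = 3.2948e-05 rad = 6.796″.

Δλ = 6.8″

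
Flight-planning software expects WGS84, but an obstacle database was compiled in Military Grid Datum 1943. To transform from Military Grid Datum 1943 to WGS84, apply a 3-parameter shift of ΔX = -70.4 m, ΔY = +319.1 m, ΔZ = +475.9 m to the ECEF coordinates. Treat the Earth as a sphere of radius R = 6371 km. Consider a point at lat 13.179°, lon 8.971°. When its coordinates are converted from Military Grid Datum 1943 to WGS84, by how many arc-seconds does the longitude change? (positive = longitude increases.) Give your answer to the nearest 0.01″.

Δλ = 10.85″

sin φ = 0.227994, cos φ = 0.973663, sin λ = 0.155935, cos λ = 0.987767.
East component: ΔE = −sin λ·ΔX + cos λ·ΔY = −(0.155935)(-70.4) + (0.987767)(319.1) = 326.17 m.
1° of latitude spans πR/180 = 111195 m; at latitude φ, 1° of longitude spans that × cos φ = 108266.3 m, so Δλ = 326.17 / 108266.3 × 3600 = 10.846″.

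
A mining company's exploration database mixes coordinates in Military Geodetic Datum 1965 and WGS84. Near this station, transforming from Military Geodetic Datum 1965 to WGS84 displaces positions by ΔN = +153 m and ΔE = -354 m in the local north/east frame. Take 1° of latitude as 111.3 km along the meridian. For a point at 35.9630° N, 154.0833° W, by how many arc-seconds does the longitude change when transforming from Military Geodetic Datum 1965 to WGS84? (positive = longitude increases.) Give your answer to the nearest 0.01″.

Δλ = -14.15″

At latitude 35.9630°, cos φ = 0.809396.
1° of longitude at this latitude = 111.3 × cos φ = 90.09 km, so Δλ = -354.0 / 90085.8 = -0.0039296° = -14.147″.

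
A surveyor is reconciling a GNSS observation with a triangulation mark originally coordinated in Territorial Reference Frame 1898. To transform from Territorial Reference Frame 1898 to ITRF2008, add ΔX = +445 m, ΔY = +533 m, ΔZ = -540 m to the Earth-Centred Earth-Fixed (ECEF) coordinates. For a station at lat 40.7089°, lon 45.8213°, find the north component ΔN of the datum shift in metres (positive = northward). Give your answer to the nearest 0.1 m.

ΔN = -860.9 m

At φ = 40.7089°, λ = 45.8213°: sin φ = 0.652216, cos φ = 0.758033, sin λ = 0.717170, cos λ = 0.696899.
ΔN = −sin φ cos λ·ΔX − sin φ sin λ·ΔY + cos φ·ΔZ = −(0.652216)(0.696899)(445) − (0.652216)(0.717170)(533) + (0.758033)(-540) = -860.91 m.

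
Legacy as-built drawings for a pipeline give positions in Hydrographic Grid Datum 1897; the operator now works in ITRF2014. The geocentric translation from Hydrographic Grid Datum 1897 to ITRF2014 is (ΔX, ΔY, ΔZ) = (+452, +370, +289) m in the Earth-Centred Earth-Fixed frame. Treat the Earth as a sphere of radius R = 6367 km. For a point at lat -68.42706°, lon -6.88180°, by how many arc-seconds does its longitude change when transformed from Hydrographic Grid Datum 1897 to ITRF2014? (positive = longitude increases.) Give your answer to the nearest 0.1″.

Δλ = 37.1″

sin φ = -0.929950, cos φ = 0.367685, sin λ = -0.119821, cos λ = 0.992795.
East component: ΔE = −sin λ·ΔX + cos λ·ΔY = −(-0.119821)(452) + (0.992795)(370) = 421.49 m.
1° of latitude spans πR/180 = 111125 m; at latitude φ, 1° of longitude spans that × cos φ = 40859.1 m, so Δλ = 421.49 / 40859.1 × 3600 = 37.137″.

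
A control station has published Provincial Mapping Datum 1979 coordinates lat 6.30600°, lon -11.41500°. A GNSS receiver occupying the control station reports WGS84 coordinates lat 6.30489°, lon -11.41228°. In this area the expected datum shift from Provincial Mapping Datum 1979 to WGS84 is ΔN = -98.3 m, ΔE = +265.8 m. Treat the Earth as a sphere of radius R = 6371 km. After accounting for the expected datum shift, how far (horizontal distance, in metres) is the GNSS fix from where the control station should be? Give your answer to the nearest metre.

43 m

Observed coordinate differences: Δφ = -0.00111°, Δλ = +0.00272°.
Converting to metres (1° lat = 111195 m, cos φ = 0.993949): observed ΔN = -123.4 m, observed ΔE = 300.6 m.
Subtracting the expected shift leaves a residual of -123.4 − (-98.3) = -25.1 m north and 300.6 − (265.8) = 34.8 m east.
Residual distance = √((-25.1)² + 34.8²) = 42.9 m.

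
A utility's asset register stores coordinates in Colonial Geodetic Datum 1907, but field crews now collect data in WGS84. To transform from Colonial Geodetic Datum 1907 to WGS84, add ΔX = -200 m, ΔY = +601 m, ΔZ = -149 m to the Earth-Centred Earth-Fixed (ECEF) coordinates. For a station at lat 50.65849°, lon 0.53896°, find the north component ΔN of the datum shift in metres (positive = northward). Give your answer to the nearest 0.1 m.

The local north axis is (−sin φ cos λ, −sin φ sin λ, cos φ), giving ΔN = 154.669 − 4.372 − 94.457 = 55.84 m.

ΔN = 55.8 m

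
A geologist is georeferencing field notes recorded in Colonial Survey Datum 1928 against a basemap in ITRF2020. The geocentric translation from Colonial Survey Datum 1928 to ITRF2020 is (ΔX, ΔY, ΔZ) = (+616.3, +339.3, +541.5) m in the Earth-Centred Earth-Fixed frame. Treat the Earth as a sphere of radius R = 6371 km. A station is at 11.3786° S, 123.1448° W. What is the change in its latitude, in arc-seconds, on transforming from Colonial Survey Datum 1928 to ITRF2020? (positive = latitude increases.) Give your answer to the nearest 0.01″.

sin φ = -0.197291, cos φ = 0.980345, sin λ = -0.837291, cos λ = -0.546757.
North component: ΔN = −sin φ cos λ·ΔX − sin φ sin λ·ΔY + cos φ·ΔZ = −(-0.197291)(-0.546757)(616.3) − (-0.197291)(-0.837291)(339.3) + (0.980345)(541.5) = 408.33 m.
1° of latitude spans πR/180 = 111195 m, so Δφ = 408.33 / 111195 × 3600 = 13.220″.

Δφ = 13.22″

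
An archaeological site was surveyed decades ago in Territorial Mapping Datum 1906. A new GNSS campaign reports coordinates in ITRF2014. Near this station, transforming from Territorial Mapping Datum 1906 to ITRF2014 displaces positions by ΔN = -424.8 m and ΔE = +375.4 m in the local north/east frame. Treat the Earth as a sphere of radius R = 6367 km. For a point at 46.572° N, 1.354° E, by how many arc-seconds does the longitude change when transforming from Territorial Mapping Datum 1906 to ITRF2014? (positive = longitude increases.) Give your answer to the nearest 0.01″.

At latitude 46.572°, cos φ = 0.687443.
One radian of longitude at latitude φ spans R cos φ, so Δλ = ΔE / (R cos φ) = 375.4 / (6367000 × 0.687443) = 8.5768e-05 rad = 17.691″.

Δλ = 17.69″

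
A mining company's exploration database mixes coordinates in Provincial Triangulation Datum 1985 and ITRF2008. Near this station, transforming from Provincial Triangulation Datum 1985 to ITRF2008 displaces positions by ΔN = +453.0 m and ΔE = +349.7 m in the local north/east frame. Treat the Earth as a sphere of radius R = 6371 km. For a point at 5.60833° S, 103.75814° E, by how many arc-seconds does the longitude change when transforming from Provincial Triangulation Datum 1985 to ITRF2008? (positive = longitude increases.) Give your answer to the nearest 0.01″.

At latitude -5.60833°, cos φ = 0.995213.
One radian of longitude at latitude φ spans R cos φ, so Δλ = ΔE / (R cos φ) = 349.7 / (6371000 × 0.995213) = 5.5153e-05 rad = 11.376″.

Δλ = 11.38″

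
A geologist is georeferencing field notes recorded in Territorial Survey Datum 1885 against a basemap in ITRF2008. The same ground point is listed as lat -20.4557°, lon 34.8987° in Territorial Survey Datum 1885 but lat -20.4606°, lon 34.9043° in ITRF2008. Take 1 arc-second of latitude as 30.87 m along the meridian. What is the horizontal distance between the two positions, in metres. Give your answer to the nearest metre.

Δφ = -20.4606° − -20.4557° = -0.0049°; Δλ = 34.9043° − 34.8987° = +0.0056°.
1° of latitude = 3600 × 30.87 = 111132 m.
ΔN = Δφ × 111132 = -544.5 m; ΔE = Δλ × 111132 × cos(-20.4557°) = +0.0056 × 111132 × 0.936943 = 583.1 m.
Distance = √(ΔE² + ΔN²) = √(583.1² + (-544.5)²) = 797.8 m.

798 m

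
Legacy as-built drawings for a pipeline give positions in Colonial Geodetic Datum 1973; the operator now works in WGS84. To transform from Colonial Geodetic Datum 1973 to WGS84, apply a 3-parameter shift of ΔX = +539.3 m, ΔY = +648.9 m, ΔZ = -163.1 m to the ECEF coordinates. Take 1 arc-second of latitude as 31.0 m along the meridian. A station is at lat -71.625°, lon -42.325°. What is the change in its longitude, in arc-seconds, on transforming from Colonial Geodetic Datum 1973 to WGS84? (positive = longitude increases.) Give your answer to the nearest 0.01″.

sin φ = -0.949014, cos φ = 0.315235, sin λ = -0.673335, cos λ = 0.739337.
East component: ΔE = −sin λ·ΔX + cos λ·ΔY = −(-0.673335)(539.3) + (0.739337)(648.9) = 842.89 m.
1° of latitude spans 3600 × 31.00 = 111600 m; at latitude φ, 1° of longitude spans that × cos φ = 35180.2 m, so Δλ = 842.89 / 35180.2 × 3600 = 86.253″.

Δλ = 86.25″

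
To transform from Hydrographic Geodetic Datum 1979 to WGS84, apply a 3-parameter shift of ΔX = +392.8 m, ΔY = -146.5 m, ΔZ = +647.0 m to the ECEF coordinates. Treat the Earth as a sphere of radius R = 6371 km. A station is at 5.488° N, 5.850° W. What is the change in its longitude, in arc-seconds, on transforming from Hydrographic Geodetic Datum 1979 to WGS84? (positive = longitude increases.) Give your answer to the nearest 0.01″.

Δλ = -3.44″

sin φ = 0.095637, cos φ = 0.995416, sin λ = -0.101924, cos λ = 0.994792.
East component: ΔE = −sin λ·ΔX + cos λ·ΔY = −(-0.101924)(392.8) + (0.994792)(-146.5) = -105.70 m.
1° of latitude spans πR/180 = 111195 m; at latitude φ, 1° of longitude spans that × cos φ = 110685.2 m, so Δλ = -105.70 / 110685.2 × 3600 = -3.438″.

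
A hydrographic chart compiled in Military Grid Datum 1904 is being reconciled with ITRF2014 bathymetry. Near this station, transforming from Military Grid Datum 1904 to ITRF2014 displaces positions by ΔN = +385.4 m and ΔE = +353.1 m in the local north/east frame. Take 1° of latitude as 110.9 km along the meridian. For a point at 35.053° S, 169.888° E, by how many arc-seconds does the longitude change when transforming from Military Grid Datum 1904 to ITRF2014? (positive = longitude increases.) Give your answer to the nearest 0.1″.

Δλ = 14.0″

At latitude -35.053°, cos φ = 0.818621.
1° of longitude at this latitude = 110.9 × cos φ = 90.79 km, so Δλ = 353.1 / 90785.1 = 0.0038894° = 14.002″.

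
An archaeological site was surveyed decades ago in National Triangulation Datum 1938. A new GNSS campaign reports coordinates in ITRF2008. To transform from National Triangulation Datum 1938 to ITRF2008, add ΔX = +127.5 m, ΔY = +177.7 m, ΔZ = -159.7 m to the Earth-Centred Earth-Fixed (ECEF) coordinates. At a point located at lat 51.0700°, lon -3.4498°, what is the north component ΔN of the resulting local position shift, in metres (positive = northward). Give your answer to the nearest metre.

The local north axis is (−sin φ cos λ, −sin φ sin λ, cos φ), giving ΔN = -99.004 + 8.318 − 100.351 = -191.04 m.

ΔN = -191 m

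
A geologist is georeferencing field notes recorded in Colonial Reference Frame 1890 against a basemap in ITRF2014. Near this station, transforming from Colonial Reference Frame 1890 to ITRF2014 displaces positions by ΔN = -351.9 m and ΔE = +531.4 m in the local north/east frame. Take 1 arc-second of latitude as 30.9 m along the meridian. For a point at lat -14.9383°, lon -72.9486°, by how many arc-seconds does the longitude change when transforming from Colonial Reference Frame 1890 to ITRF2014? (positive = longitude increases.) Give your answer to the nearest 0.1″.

At latitude -14.9383°, cos φ = 0.966204.
1″ of longitude at this latitude = 30.90 × cos φ = 29.8557 m, so Δλ = 531.4 / 29.8557 = 17.799″.

Δλ = 17.8″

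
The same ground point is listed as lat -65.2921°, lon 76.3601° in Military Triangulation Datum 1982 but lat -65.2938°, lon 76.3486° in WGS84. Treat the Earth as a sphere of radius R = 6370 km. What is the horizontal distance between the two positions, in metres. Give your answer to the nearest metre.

567 m

Δφ = -65.2938° − -65.2921° = -0.0017°; Δλ = 76.3486° − 76.3601° = -0.0115°.
1° along a meridian = πR/180 = 111177 m.
ΔN = Δφ × 111177 = -189.0 m; ΔE = Δλ × 111177 × cos(-65.2921°) = -0.0115 × 111177 × 0.417992 = -534.4 m.
Distance = √(ΔE² + ΔN²) = √((-534.4)² + (-189.0)²) = 566.9 m.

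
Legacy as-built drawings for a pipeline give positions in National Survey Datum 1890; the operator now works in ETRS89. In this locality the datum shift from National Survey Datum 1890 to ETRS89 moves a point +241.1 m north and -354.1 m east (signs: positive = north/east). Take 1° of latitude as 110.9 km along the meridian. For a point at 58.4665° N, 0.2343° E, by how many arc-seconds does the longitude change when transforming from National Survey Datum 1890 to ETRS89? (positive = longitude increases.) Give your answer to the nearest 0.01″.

Δλ = -21.98″

At latitude 58.4665°, cos φ = 0.522997.
1° of longitude at this latitude = 110.9 × cos φ = 58.00 km, so Δλ = -354.1 / 58000.4 = -0.0061051° = -21.978″.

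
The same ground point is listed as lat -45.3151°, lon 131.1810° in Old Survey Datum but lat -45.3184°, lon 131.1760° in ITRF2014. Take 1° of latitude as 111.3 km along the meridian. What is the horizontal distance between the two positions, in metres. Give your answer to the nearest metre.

537 m

Δφ = -45.3184° − -45.3151° = -0.0033°; Δλ = 131.1760° − 131.1810° = -0.0050°.
ΔN = Δφ × 111300 = -367.3 m; ΔE = Δλ × 111300 × cos(-45.3151°) = -0.0050 × 111300 × 0.703207 = -391.3 m.
Distance = √(ΔE² + ΔN²) = √((-391.3)² + (-367.3)²) = 536.7 m.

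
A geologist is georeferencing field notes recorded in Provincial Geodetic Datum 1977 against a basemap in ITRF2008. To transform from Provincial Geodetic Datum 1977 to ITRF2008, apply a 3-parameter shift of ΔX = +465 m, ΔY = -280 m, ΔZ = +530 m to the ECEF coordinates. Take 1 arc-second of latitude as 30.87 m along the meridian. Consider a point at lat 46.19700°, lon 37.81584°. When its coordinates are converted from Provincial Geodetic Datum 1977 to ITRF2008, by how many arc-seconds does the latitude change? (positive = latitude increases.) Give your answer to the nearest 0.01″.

sin φ = 0.721724, cos φ = 0.692181, sin λ = 0.613125, cos λ = 0.789986.
North component: ΔN = −sin φ cos λ·ΔX − sin φ sin λ·ΔY + cos φ·ΔZ = −(0.721724)(0.789986)(465) − (0.721724)(0.613125)(-280) + (0.692181)(530) = 225.64 m.
1° of latitude spans 3600 × 30.87 = 111132 m, so Δφ = 225.64 / 111132 × 3600 = 7.309″.

Δφ = 7.31″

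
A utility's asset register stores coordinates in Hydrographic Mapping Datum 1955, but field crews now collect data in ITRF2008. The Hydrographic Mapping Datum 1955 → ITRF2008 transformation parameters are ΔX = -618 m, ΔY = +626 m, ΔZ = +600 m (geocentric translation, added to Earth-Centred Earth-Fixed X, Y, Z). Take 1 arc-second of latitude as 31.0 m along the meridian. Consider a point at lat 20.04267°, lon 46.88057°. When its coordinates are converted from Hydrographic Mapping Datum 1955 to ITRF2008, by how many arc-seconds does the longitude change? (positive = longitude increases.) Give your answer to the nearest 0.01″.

sin φ = 0.342720, cos φ = 0.939438, sin λ = 0.729931, cos λ = 0.683521.
East component: ΔE = −sin λ·ΔX + cos λ·ΔY = −(0.729931)(-618) + (0.683521)(626) = 878.98 m.
1° of latitude spans 3600 × 31.00 = 111600 m; at latitude φ, 1° of longitude spans that × cos φ = 104841.2 m, so Δλ = 878.98 / 104841.2 × 3600 = 30.182″.

Δλ = 30.18″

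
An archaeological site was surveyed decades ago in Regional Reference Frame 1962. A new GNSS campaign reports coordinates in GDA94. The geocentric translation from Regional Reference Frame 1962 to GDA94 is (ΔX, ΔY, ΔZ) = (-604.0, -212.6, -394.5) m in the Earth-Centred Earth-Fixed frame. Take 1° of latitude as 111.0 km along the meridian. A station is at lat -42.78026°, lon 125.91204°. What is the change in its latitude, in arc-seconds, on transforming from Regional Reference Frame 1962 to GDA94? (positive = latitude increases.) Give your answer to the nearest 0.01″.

sin φ = -0.679188, cos φ = 0.733964, sin λ = 0.809918, cos λ = -0.586543.
North component: ΔN = −sin φ cos λ·ΔX − sin φ sin λ·ΔY + cos φ·ΔZ = −(-0.679188)(-0.586543)(-604.0) − (-0.679188)(0.809918)(-212.6) + (0.733964)(-394.5) = -165.88 m.
1° of latitude spans 111000 m, so Δφ = -165.88 / 111000 × 3600 = -5.380″.

Δφ = -5.38″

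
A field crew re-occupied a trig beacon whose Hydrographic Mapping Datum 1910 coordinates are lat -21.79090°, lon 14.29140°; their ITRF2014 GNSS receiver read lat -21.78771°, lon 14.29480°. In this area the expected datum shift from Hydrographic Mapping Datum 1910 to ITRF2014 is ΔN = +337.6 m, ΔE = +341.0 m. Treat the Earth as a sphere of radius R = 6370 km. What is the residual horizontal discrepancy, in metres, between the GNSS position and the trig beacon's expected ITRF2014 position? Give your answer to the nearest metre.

Observed coordinate differences: Δφ = +0.00319°, Δλ = +0.00340°.
Converting to metres (1° lat = 111177 m, cos φ = 0.928545): observed ΔN = 354.7 m, observed ΔE = 351.0 m.
Subtracting the expected shift leaves a residual of 354.7 − (337.6) = 17.1 m north and 351.0 − (341.0) = 10.0 m east.
Residual distance = √(17.1² + 10.0²) = 19.8 m.

20 m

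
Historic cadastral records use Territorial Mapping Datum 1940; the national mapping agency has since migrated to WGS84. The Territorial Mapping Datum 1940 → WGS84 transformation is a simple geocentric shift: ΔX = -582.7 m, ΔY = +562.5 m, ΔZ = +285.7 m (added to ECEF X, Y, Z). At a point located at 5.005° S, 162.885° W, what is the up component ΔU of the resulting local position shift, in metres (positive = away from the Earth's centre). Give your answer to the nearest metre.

ΔU = 365 m

The local up (radial) axis is (cos φ cos λ, cos φ sin λ, sin φ), giving ΔU = 554.772 − 164.907 − 24.925 = 364.94 m.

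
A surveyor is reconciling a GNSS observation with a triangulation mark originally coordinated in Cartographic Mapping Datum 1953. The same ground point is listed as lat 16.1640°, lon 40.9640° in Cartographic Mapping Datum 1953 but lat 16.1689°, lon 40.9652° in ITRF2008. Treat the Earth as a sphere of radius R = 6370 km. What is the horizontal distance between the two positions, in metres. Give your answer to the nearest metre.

560 m

Δφ = 16.1689° − 16.1640° = +0.0049°; Δλ = 40.9652° − 40.9640° = +0.0012°.
1° along a meridian = πR/180 = 111177 m.
ΔN = Δφ × 111177 = 544.8 m; ΔE = Δλ × 111177 × cos(16.1640°) = +0.0012 × 111177 × 0.960469 = 128.1 m.
Distance = √(ΔE² + ΔN²) = √(128.1² + 544.8²) = 559.6 m.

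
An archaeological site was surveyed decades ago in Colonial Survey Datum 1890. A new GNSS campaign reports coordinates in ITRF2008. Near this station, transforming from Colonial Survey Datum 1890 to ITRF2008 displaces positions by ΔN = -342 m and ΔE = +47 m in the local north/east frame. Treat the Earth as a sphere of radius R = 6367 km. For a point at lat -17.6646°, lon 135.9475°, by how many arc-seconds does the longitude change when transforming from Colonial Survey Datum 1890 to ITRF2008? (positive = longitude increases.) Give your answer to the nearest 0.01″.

Δλ = 1.60″

At latitude -17.6646°, cos φ = 0.952849.
One radian of longitude at latitude φ spans R cos φ, so Δλ = ΔE / (R cos φ) = 47.0 / (6367000 × 0.952849) = 7.7471e-06 rad = 1.598″.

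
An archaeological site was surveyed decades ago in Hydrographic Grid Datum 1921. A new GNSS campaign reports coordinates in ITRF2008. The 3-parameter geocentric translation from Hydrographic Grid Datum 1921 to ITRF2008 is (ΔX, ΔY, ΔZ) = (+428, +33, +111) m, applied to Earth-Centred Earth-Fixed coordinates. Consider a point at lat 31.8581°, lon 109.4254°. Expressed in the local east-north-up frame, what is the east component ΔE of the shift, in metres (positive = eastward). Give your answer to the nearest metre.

ΔE = -415 m

The local east axis at (φ, λ) is (−sin λ, cos λ, 0), so ΔE = −sin(109.4254°)·428 + cos(109.4254°)·33 = -414.61 m.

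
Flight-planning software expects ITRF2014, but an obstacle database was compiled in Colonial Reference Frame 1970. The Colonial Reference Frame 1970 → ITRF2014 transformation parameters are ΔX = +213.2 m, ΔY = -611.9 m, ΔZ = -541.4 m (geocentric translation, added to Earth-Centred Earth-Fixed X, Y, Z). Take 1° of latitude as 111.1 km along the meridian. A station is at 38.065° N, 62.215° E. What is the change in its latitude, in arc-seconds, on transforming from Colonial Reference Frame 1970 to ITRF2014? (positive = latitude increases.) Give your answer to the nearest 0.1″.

sin φ = 0.616555, cos φ = 0.787312, sin λ = 0.884703, cos λ = 0.466155.
North component: ΔN = −sin φ cos λ·ΔX − sin φ sin λ·ΔY + cos φ·ΔZ = −(0.616555)(0.466155)(213.2) − (0.616555)(0.884703)(-611.9) + (0.787312)(-541.4) = -153.75 m.
1° of latitude spans 111100 m, so Δφ = -153.75 / 111100 × 3600 = -4.982″.

Δφ = -5.0″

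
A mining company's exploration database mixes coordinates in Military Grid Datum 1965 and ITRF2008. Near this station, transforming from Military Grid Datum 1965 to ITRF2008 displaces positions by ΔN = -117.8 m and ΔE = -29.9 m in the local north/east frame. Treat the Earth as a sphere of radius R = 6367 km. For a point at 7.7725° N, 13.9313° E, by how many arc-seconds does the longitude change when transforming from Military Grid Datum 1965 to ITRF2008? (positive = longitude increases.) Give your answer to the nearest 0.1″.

At latitude 7.7725°, cos φ = 0.990813.
One radian of longitude at latitude φ spans R cos φ, so Δλ = ΔE / (R cos φ) = -29.9 / (6367000 × 0.990813) = -4.7396e-06 rad = -0.978″.

Δλ = -1.0″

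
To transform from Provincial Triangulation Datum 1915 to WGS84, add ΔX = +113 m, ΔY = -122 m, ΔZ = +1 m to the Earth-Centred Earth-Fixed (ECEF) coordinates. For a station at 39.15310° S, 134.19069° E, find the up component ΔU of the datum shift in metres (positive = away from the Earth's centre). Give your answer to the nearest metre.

The local up (radial) axis is (cos φ cos λ, cos φ sin λ, sin φ), giving ΔU = -61.080 − 67.835 − 0.631 = -129.55 m.

ΔU = -130 m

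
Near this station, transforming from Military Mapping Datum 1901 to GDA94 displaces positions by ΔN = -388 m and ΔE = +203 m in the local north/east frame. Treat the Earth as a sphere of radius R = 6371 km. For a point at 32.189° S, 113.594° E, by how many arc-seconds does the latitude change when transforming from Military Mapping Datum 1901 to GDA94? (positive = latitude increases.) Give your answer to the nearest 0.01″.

Δφ = -12.56″

On a sphere of radius R, 1 rad of latitude = R, so Δφ = ΔN / R = -388.0 / 6371000 = -6.0901e-05 rad = -12.562″.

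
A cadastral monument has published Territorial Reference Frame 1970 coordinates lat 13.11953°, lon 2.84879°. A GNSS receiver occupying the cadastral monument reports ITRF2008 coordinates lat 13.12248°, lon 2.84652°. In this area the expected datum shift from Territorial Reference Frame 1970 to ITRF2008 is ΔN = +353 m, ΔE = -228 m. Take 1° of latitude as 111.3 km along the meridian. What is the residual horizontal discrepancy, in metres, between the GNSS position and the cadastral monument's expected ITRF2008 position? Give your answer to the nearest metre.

31 m

Observed coordinate differences: Δφ = +0.00295°, Δλ = -0.00227°.
Converting to metres (1° lat = 111300 m, cos φ = 0.973899): observed ΔN = 328.3 m, observed ΔE = -246.1 m.
Subtracting the expected shift leaves a residual of 328.3 − (353) = -24.7 m north and -246.1 − (-228) = -18.1 m east.
Residual distance = √((-24.7)² + (-18.1)²) = 30.6 m.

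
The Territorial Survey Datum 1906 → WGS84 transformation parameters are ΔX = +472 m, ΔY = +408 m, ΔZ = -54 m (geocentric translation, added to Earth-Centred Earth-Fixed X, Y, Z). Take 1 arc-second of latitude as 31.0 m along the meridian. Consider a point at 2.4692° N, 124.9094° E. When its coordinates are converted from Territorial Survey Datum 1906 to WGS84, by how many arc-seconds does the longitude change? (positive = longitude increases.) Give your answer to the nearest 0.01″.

Δλ = -20.04″

sin φ = 0.043082, cos φ = 0.999072, sin λ = 0.820058, cos λ = -0.572280.
East component: ΔE = −sin λ·ΔX + cos λ·ΔY = −(0.820058)(472) + (-0.572280)(408) = -620.56 m.
1° of latitude spans 3600 × 31.00 = 111600 m; at latitude φ, 1° of longitude spans that × cos φ = 111496.4 m, so Δλ = -620.56 / 111496.4 × 3600 = -20.037″.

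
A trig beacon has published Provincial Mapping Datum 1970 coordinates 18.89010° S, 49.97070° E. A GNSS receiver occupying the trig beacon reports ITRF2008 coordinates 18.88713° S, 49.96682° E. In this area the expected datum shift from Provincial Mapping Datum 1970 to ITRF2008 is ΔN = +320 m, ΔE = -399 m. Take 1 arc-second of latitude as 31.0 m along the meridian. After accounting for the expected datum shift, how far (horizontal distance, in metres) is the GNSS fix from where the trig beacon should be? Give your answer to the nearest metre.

16 m

Observed coordinate differences: Δφ = +0.00297°, Δλ = -0.00388°.
Converting to metres (1° lat = 111600 m, cos φ = 0.946141): observed ΔN = 331.5 m, observed ΔE = -409.7 m.
Subtracting the expected shift leaves a residual of 331.5 − (320) = 11.5 m north and -409.7 − (-399) = -10.7 m east.
Residual distance = √(11.5² + (-10.7)²) = 15.7 m.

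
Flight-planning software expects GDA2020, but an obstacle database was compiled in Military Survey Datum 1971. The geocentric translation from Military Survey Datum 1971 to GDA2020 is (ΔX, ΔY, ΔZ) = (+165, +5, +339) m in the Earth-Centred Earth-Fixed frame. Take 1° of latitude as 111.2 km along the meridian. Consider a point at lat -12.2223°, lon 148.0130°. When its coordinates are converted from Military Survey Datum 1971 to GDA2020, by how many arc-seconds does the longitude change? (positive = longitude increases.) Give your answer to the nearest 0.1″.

Δλ = -3.0″

sin φ = -0.211705, cos φ = 0.977334, sin λ = 0.529727, cos λ = -0.848168.
East component: ΔE = −sin λ·ΔX + cos λ·ΔY = −(0.529727)(165) + (-0.848168)(5) = -91.65 m.
1° of latitude spans 111200 m; at latitude φ, 1° of longitude spans that × cos φ = 108679.5 m, so Δλ = -91.65 / 108679.5 × 3600 = -3.036″.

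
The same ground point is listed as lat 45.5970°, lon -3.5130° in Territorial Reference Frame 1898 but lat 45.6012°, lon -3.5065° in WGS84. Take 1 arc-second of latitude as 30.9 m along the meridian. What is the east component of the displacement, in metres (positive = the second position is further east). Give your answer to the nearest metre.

ΔE = 506 m

Δφ = 45.6012° − 45.5970° = +0.0042°; Δλ = -3.5065° − -3.5130° = +0.0065°.
1° of latitude = 3600 × 30.90 = 111240 m.
ΔN = Δφ × 111240 = 467.2 m; ΔE = Δλ × 111240 × cos(45.5970°) = +0.0065 × 111240 × 0.699701 = 505.9 m.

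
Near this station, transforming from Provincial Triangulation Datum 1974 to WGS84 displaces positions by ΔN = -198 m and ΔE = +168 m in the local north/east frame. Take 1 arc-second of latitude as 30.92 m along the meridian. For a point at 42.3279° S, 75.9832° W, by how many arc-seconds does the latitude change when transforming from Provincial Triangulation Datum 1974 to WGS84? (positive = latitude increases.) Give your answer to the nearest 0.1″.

1″ of latitude = 30.92 m, so Δφ = -198.0 / 30.92 = -6.404″.

Δφ = -6.4″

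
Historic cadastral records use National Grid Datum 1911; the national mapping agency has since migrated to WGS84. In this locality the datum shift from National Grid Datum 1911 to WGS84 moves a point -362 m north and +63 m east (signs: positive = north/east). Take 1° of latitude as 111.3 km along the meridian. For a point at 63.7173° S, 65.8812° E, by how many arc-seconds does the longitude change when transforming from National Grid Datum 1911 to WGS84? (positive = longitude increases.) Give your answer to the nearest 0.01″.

At latitude -63.7173°, cos φ = 0.442800.
1° of longitude at this latitude = 111.3 × cos φ = 49.28 km, so Δλ = 63.0 / 49283.7 = 0.0012783° = 4.602″.

Δλ = 4.60″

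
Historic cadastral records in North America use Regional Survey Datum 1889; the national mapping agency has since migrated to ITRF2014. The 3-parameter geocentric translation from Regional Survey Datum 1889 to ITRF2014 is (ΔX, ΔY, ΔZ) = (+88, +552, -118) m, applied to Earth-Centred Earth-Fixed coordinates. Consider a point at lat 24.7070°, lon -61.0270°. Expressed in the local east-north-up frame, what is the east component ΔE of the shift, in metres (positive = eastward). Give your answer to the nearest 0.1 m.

ΔE = 344.4 m

At φ = 24.7070°, λ = -61.0270°: sin φ = 0.417978, cos φ = 0.908457, sin λ = -0.874848, cos λ = 0.484397.
ΔE = −sin λ·ΔX + cos λ·ΔY = −(-0.874848)·(88) + (0.484397)·(552) = 344.37 m.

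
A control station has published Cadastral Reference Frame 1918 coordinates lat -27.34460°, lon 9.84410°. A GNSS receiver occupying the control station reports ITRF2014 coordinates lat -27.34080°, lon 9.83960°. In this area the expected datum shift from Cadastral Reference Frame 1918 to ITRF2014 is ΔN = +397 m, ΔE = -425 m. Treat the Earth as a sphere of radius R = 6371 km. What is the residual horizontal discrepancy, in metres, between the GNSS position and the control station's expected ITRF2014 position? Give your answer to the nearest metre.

Observed coordinate differences: Δφ = +0.00380°, Δλ = -0.00450°.
Converting to metres (1° lat = 111195 m, cos φ = 0.888260): observed ΔN = 422.5 m, observed ΔE = -444.5 m.
Subtracting the expected shift leaves a residual of 422.5 − (397) = 25.5 m north and -444.5 − (-425) = -19.5 m east.
Residual distance = √(25.5² + (-19.5)²) = 32.1 m.

32 m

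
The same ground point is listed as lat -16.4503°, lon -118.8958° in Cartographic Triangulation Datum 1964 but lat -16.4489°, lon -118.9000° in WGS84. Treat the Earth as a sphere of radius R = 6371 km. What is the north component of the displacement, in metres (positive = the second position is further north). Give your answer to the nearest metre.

Δφ = -16.4489° − -16.4503° = +0.0014°; Δλ = -118.9000° − -118.8958° = -0.0042°.
1° along a meridian = πR/180 = 111195 m.
ΔN = Δφ × 111195 = 155.7 m; ΔE = Δλ × 111195 × cos(-16.4503°) = -0.0042 × 111195 × 0.959066 = -447.9 m.

ΔN = 156 m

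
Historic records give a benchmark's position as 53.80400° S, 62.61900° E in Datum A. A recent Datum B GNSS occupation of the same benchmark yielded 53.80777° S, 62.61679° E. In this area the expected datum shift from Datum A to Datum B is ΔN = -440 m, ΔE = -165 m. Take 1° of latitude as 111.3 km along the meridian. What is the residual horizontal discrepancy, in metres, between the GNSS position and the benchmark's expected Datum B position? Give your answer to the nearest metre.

Observed coordinate differences: Δφ = -0.00377°, Δλ = -0.00221°.
Converting to metres (1° lat = 111300 m, cos φ = 0.590549): observed ΔN = -419.6 m, observed ΔE = -145.3 m.
Subtracting the expected shift leaves a residual of -419.6 − (-440) = 20.4 m north and -145.3 − (-165) = 19.7 m east.
Residual distance = √(20.4² + 19.7²) = 28.4 m.

28 m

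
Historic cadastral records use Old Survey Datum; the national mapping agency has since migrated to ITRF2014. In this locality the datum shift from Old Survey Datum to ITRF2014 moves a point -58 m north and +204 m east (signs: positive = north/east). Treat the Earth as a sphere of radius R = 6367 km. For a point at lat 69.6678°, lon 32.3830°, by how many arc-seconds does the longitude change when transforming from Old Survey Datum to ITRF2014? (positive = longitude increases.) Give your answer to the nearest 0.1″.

At latitude 69.6678°, cos φ = 0.347463.
One radian of longitude at latitude φ spans R cos φ, so Δλ = ΔE / (R cos φ) = 204.0 / (6367000 × 0.347463) = 9.2212e-05 rad = 19.020″.

Δλ = 19.0″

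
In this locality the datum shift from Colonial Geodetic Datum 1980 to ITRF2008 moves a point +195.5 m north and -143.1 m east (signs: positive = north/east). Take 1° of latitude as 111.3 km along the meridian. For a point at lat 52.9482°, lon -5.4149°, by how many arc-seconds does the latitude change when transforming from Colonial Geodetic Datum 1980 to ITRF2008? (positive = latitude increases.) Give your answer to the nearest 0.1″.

Δφ = 6.3″

1° of latitude = 111.3 km, so Δφ = 195.5 / 111300 = 0.0017565° = 6.323″.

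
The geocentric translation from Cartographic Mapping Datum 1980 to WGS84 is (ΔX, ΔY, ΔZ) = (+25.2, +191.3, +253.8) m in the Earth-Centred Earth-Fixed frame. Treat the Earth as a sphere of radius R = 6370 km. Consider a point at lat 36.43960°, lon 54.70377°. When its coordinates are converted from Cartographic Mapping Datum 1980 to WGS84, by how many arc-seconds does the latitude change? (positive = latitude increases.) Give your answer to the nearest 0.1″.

Δφ = 3.3″

sin φ = 0.593975, cos φ = 0.804483, sin λ = 0.816176, cos λ = 0.577804.
North component: ΔN = −sin φ cos λ·ΔX − sin φ sin λ·ΔY + cos φ·ΔZ = −(0.593975)(0.577804)(25.2) − (0.593975)(0.816176)(191.3) + (0.804483)(253.8) = 102.79 m.
1° of latitude spans πR/180 = 111177 m, so Δφ = 102.79 / 111177 × 3600 = 3.328″.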